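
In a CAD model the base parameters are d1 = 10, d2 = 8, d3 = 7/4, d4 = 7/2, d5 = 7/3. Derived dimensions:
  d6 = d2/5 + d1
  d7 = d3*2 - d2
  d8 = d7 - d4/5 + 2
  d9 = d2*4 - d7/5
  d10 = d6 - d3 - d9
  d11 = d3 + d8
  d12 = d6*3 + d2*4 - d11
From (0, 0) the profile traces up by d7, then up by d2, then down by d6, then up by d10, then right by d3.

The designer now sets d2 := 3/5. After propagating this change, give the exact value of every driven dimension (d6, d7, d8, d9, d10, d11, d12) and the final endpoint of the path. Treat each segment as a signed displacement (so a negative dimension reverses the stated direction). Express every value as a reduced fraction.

Apply edit: d2 := 3/5
  d6 = d2/5 + d1 = 253/25
  d7 = d3*2 - d2 = 29/10
  d8 = d7 - d4/5 + 2 = 21/5
  d9 = d2*4 - d7/5 = 91/50
  d10 = d6 - d3 - d9 = 131/20
  d11 = d3 + d8 = 119/20
  d12 = d6*3 + d2*4 - d11 = 2681/100
Walk from origin (0, 0):
  seg 1: up by d7 = 29/10 → (0, 29/10)
  seg 2: up by d2 = 3/5 → (0, 7/2)
  seg 3: down by d6 = 253/25 → (0, -331/50)
  seg 4: up by d10 = 131/20 → (0, -7/100)
  seg 5: right by d3 = 7/4 → (7/4, -7/100)

d6 = 253/25
d7 = 29/10
d8 = 21/5
d9 = 91/50
d10 = 131/20
d11 = 119/20
d12 = 2681/100
endpoint = (7/4, -7/100)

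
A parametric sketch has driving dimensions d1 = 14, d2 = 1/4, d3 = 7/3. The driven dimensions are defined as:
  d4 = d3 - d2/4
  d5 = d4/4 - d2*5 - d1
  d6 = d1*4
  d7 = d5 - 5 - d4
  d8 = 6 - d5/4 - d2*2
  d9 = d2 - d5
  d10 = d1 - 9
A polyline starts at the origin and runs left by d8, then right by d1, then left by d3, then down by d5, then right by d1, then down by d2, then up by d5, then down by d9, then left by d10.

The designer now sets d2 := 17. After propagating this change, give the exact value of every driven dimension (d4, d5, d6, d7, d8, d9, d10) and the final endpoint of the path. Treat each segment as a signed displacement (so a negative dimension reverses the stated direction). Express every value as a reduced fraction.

Apply edit: d2 := 17
  d4 = d3 - d2/4 = -23/12
  d5 = d4/4 - d2*5 - d1 = -4775/48
  d6 = d1*4 = 56
  d7 = d5 - 5 - d4 = -1641/16
  d8 = 6 - d5/4 - d2*2 = -601/192
  d9 = d2 - d5 = 5591/48
  d10 = d1 - 9 = 5
Walk from origin (0, 0):
  seg 1: left by d8 = -601/192 → (601/192, 0)
  seg 2: right by d1 = 14 → (3289/192, 0)
  seg 3: left by d3 = 7/3 → (947/64, 0)
  seg 4: down by d5 = -4775/48 → (947/64, 4775/48)
  seg 5: right by d1 = 14 → (1843/64, 4775/48)
  seg 6: down by d2 = 17 → (1843/64, 3959/48)
  seg 7: up by d5 = -4775/48 → (1843/64, -17)
  seg 8: down by d9 = 5591/48 → (1843/64, -6407/48)
  seg 9: left by d10 = 5 → (1523/64, -6407/48)

d4 = -23/12
d5 = -4775/48
d6 = 56
d7 = -1641/16
d8 = -601/192
d9 = 5591/48
d10 = 5
endpoint = (1523/64, -6407/48)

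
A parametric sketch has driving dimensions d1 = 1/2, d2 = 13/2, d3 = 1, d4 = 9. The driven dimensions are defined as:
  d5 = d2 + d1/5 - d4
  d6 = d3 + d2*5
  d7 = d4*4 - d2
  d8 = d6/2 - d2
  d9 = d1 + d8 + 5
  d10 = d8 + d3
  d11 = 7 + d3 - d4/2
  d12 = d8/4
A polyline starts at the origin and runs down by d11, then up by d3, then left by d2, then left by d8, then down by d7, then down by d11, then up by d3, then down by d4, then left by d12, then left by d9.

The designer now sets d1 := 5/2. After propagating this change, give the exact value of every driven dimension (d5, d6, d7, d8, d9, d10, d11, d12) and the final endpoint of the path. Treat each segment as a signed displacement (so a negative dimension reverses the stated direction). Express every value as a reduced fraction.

d5 = -2
d6 = 67/2
d7 = 59/2
d8 = 41/4
d9 = 71/4
d10 = 45/4
d11 = 7/2
d12 = 41/16
endpoint = (-593/16, -87/2)

Apply edit: d1 := 5/2
  d5 = d2 + d1/5 - d4 = -2
  d6 = d3 + d2*5 = 67/2
  d7 = d4*4 - d2 = 59/2
  d8 = d6/2 - d2 = 41/4
  d9 = d1 + d8 + 5 = 71/4
  d10 = d8 + d3 = 45/4
  d11 = 7 + d3 - d4/2 = 7/2
  d12 = d8/4 = 41/16
Walk from origin (0, 0):
  seg 1: down by d11 = 7/2 → (0, -7/2)
  seg 2: up by d3 = 1 → (0, -5/2)
  seg 3: left by d2 = 13/2 → (-13/2, -5/2)
  seg 4: left by d8 = 41/4 → (-67/4, -5/2)
  seg 5: down by d7 = 59/2 → (-67/4, -32)
  seg 6: down by d11 = 7/2 → (-67/4, -71/2)
  seg 7: up by d3 = 1 → (-67/4, -69/2)
  seg 8: down by d4 = 9 → (-67/4, -87/2)
  seg 9: left by d12 = 41/16 → (-309/16, -87/2)
  seg 10: left by d9 = 71/4 → (-593/16, -87/2)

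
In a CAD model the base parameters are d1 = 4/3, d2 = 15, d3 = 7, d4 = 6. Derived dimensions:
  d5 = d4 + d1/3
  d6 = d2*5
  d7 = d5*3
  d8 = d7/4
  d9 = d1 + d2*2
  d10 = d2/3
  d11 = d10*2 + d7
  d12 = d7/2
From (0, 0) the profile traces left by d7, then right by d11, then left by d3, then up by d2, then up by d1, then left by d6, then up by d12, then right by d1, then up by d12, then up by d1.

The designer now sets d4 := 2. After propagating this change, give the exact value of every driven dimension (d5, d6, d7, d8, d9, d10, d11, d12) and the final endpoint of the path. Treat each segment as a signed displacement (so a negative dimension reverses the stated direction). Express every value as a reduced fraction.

Apply edit: d4 := 2
  d5 = d4 + d1/3 = 22/9
  d6 = d2*5 = 75
  d7 = d5*3 = 22/3
  d8 = d7/4 = 11/6
  d9 = d1 + d2*2 = 94/3
  d10 = d2/3 = 5
  d11 = d10*2 + d7 = 52/3
  d12 = d7/2 = 11/3
Walk from origin (0, 0):
  seg 1: left by d7 = 22/3 → (-22/3, 0)
  seg 2: right by d11 = 52/3 → (10, 0)
  seg 3: left by d3 = 7 → (3, 0)
  seg 4: up by d2 = 15 → (3, 15)
  seg 5: up by d1 = 4/3 → (3, 49/3)
  seg 6: left by d6 = 75 → (-72, 49/3)
  seg 7: up by d12 = 11/3 → (-72, 20)
  seg 8: right by d1 = 4/3 → (-212/3, 20)
  seg 9: up by d12 = 11/3 → (-212/3, 71/3)
  seg 10: up by d1 = 4/3 → (-212/3, 25)

d5 = 22/9
d6 = 75
d7 = 22/3
d8 = 11/6
d9 = 94/3
d10 = 5
d11 = 52/3
d12 = 11/3
endpoint = (-212/3, 25)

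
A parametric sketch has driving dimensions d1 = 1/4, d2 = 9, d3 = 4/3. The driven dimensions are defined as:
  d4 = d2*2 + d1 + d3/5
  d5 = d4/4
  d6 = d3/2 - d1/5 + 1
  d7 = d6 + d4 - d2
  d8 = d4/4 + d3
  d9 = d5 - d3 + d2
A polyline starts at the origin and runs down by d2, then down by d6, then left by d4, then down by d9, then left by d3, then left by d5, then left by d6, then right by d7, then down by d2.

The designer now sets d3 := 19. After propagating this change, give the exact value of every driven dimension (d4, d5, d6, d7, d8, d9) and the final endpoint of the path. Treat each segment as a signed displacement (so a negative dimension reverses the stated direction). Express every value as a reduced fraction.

Apply edit: d3 := 19
  d4 = d2*2 + d1 + d3/5 = 441/20
  d5 = d4/4 = 441/80
  d6 = d3/2 - d1/5 + 1 = 209/20
  d7 = d6 + d4 - d2 = 47/2
  d8 = d4/4 + d3 = 1961/80
  d9 = d5 - d3 + d2 = -359/80
Walk from origin (0, 0):
  seg 1: down by d2 = 9 → (0, -9)
  seg 2: down by d6 = 209/20 → (0, -389/20)
  seg 3: left by d4 = 441/20 → (-441/20, -389/20)
  seg 4: down by d9 = -359/80 → (-441/20, -1197/80)
  seg 5: left by d3 = 19 → (-821/20, -1197/80)
  seg 6: left by d5 = 441/80 → (-745/16, -1197/80)
  seg 7: left by d6 = 209/20 → (-4561/80, -1197/80)
  seg 8: right by d7 = 47/2 → (-2681/80, -1197/80)
  seg 9: down by d2 = 9 → (-2681/80, -1917/80)

d4 = 441/20
d5 = 441/80
d6 = 209/20
d7 = 47/2
d8 = 1961/80
d9 = -359/80
endpoint = (-2681/80, -1917/80)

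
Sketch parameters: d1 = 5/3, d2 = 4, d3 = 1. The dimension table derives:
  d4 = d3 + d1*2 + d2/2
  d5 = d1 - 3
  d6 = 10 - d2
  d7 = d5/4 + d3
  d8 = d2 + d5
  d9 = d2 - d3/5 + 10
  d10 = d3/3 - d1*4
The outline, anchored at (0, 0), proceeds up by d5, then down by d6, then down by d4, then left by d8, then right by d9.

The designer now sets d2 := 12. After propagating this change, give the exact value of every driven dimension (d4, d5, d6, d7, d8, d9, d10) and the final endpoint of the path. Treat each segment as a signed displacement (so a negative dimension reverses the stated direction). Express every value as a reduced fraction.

Apply edit: d2 := 12
  d4 = d3 + d1*2 + d2/2 = 31/3
  d5 = d1 - 3 = -4/3
  d6 = 10 - d2 = -2
  d7 = d5/4 + d3 = 2/3
  d8 = d2 + d5 = 32/3
  d9 = d2 - d3/5 + 10 = 109/5
  d10 = d3/3 - d1*4 = -19/3
Walk from origin (0, 0):
  seg 1: up by d5 = -4/3 → (0, -4/3)
  seg 2: down by d6 = -2 → (0, 2/3)
  seg 3: down by d4 = 31/3 → (0, -29/3)
  seg 4: left by d8 = 32/3 → (-32/3, -29/3)
  seg 5: right by d9 = 109/5 → (167/15, -29/3)

d4 = 31/3
d5 = -4/3
d6 = -2
d7 = 2/3
d8 = 32/3
d9 = 109/5
d10 = -19/3
endpoint = (167/15, -29/3)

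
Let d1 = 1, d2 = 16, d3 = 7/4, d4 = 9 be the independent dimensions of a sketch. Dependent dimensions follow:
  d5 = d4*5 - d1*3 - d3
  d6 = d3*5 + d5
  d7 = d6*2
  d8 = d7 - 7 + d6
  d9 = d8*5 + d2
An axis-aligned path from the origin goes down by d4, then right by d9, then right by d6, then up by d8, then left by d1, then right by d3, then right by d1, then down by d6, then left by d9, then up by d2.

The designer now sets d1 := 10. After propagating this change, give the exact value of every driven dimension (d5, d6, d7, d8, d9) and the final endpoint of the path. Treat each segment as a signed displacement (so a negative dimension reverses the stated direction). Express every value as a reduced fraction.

Apply edit: d1 := 10
  d5 = d4*5 - d1*3 - d3 = 53/4
  d6 = d3*5 + d5 = 22
  d7 = d6*2 = 44
  d8 = d7 - 7 + d6 = 59
  d9 = d8*5 + d2 = 311
Walk from origin (0, 0):
  seg 1: down by d4 = 9 → (0, -9)
  seg 2: right by d9 = 311 → (311, -9)
  seg 3: right by d6 = 22 → (333, -9)
  seg 4: up by d8 = 59 → (333, 50)
  seg 5: left by d1 = 10 → (323, 50)
  seg 6: right by d3 = 7/4 → (1299/4, 50)
  seg 7: right by d1 = 10 → (1339/4, 50)
  seg 8: down by d6 = 22 → (1339/4, 28)
  seg 9: left by d9 = 311 → (95/4, 28)
  seg 10: up by d2 = 16 → (95/4, 44)

d5 = 53/4
d6 = 22
d7 = 44
d8 = 59
d9 = 311
endpoint = (95/4, 44)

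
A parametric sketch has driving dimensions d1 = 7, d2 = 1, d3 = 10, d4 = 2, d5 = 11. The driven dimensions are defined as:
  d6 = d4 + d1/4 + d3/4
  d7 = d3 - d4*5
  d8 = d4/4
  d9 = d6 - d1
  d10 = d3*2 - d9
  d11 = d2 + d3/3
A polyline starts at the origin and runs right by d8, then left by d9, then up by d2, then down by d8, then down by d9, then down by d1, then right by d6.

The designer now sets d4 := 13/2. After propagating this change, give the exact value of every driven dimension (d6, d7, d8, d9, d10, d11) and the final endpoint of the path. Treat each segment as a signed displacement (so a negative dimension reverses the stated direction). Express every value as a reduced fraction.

Apply edit: d4 := 13/2
  d6 = d4 + d1/4 + d3/4 = 43/4
  d7 = d3 - d4*5 = -45/2
  d8 = d4/4 = 13/8
  d9 = d6 - d1 = 15/4
  d10 = d3*2 - d9 = 65/4
  d11 = d2 + d3/3 = 13/3
Walk from origin (0, 0):
  seg 1: right by d8 = 13/8 → (13/8, 0)
  seg 2: left by d9 = 15/4 → (-17/8, 0)
  seg 3: up by d2 = 1 → (-17/8, 1)
  seg 4: down by d8 = 13/8 → (-17/8, -5/8)
  seg 5: down by d9 = 15/4 → (-17/8, -35/8)
  seg 6: down by d1 = 7 → (-17/8, -91/8)
  seg 7: right by d6 = 43/4 → (69/8, -91/8)

d6 = 43/4
d7 = -45/2
d8 = 13/8
d9 = 15/4
d10 = 65/4
d11 = 13/3
endpoint = (69/8, -91/8)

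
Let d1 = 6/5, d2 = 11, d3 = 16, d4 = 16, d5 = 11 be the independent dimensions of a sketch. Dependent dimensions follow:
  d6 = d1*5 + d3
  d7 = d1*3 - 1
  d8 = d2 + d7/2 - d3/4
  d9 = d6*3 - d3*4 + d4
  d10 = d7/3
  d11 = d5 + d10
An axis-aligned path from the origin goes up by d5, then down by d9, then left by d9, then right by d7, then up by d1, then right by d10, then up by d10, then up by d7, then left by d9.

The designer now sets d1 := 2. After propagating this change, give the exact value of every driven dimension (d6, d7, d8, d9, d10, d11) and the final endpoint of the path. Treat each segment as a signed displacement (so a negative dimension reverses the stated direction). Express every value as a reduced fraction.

d6 = 26
d7 = 5
d8 = 19/2
d9 = 30
d10 = 5/3
d11 = 38/3
endpoint = (-160/3, -31/3)

Apply edit: d1 := 2
  d6 = d1*5 + d3 = 26
  d7 = d1*3 - 1 = 5
  d8 = d2 + d7/2 - d3/4 = 19/2
  d9 = d6*3 - d3*4 + d4 = 30
  d10 = d7/3 = 5/3
  d11 = d5 + d10 = 38/3
Walk from origin (0, 0):
  seg 1: up by d5 = 11 → (0, 11)
  seg 2: down by d9 = 30 → (0, -19)
  seg 3: left by d9 = 30 → (-30, -19)
  seg 4: right by d7 = 5 → (-25, -19)
  seg 5: up by d1 = 2 → (-25, -17)
  seg 6: right by d10 = 5/3 → (-70/3, -17)
  seg 7: up by d10 = 5/3 → (-70/3, -46/3)
  seg 8: up by d7 = 5 → (-70/3, -31/3)
  seg 9: left by d9 = 30 → (-160/3, -31/3)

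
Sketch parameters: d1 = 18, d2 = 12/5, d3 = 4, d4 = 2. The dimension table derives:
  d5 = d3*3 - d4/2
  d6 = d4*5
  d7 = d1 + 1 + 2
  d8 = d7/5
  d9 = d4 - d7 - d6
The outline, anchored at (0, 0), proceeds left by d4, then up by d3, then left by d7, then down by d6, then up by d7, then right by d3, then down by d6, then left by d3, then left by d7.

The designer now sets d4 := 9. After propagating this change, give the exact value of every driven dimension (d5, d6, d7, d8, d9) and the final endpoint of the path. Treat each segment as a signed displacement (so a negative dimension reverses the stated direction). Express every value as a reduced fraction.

d5 = 15/2
d6 = 45
d7 = 21
d8 = 21/5
d9 = -57
endpoint = (-51, -65)

Apply edit: d4 := 9
  d5 = d3*3 - d4/2 = 15/2
  d6 = d4*5 = 45
  d7 = d1 + 1 + 2 = 21
  d8 = d7/5 = 21/5
  d9 = d4 - d7 - d6 = -57
Walk from origin (0, 0):
  seg 1: left by d4 = 9 → (-9, 0)
  seg 2: up by d3 = 4 → (-9, 4)
  seg 3: left by d7 = 21 → (-30, 4)
  seg 4: down by d6 = 45 → (-30, -41)
  seg 5: up by d7 = 21 → (-30, -20)
  seg 6: right by d3 = 4 → (-26, -20)
  seg 7: down by d6 = 45 → (-26, -65)
  seg 8: left by d3 = 4 → (-30, -65)
  seg 9: left by d7 = 21 → (-51, -65)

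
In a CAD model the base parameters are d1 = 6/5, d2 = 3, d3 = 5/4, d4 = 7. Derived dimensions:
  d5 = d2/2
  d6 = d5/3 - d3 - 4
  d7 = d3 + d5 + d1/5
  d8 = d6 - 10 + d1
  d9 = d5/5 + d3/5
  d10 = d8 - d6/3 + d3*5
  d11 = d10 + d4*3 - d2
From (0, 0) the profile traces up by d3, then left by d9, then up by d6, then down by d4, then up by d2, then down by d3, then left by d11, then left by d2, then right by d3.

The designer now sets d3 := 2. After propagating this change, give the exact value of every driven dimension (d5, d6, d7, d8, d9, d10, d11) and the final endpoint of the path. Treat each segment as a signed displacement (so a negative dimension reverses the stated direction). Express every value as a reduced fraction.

d5 = 3/2
d6 = -11/2
d7 = 187/50
d8 = -143/10
d9 = 7/10
d10 = -37/15
d11 = 233/15
endpoint = (-517/30, -19/2)

Apply edit: d3 := 2
  d5 = d2/2 = 3/2
  d6 = d5/3 - d3 - 4 = -11/2
  d7 = d3 + d5 + d1/5 = 187/50
  d8 = d6 - 10 + d1 = -143/10
  d9 = d5/5 + d3/5 = 7/10
  d10 = d8 - d6/3 + d3*5 = -37/15
  d11 = d10 + d4*3 - d2 = 233/15
Walk from origin (0, 0):
  seg 1: up by d3 = 2 → (0, 2)
  seg 2: left by d9 = 7/10 → (-7/10, 2)
  seg 3: up by d6 = -11/2 → (-7/10, -7/2)
  seg 4: down by d4 = 7 → (-7/10, -21/2)
  seg 5: up by d2 = 3 → (-7/10, -15/2)
  seg 6: down by d3 = 2 → (-7/10, -19/2)
  seg 7: left by d11 = 233/15 → (-487/30, -19/2)
  seg 8: left by d2 = 3 → (-577/30, -19/2)
  seg 9: right by d3 = 2 → (-517/30, -19/2)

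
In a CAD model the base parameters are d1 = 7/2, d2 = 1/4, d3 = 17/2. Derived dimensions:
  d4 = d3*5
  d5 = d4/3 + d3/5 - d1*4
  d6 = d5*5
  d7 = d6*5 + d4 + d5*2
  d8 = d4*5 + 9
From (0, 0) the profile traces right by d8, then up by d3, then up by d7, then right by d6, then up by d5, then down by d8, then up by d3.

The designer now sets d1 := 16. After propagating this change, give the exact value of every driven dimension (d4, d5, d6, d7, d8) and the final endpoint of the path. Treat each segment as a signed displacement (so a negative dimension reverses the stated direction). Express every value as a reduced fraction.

d4 = 85/2
d5 = -722/15
d6 = -722/3
d7 = -12571/10
d8 = 443/2
endpoint = (-115/6, -22646/15)

Apply edit: d1 := 16
  d4 = d3*5 = 85/2
  d5 = d4/3 + d3/5 - d1*4 = -722/15
  d6 = d5*5 = -722/3
  d7 = d6*5 + d4 + d5*2 = -12571/10
  d8 = d4*5 + 9 = 443/2
Walk from origin (0, 0):
  seg 1: right by d8 = 443/2 → (443/2, 0)
  seg 2: up by d3 = 17/2 → (443/2, 17/2)
  seg 3: up by d7 = -12571/10 → (443/2, -6243/5)
  seg 4: right by d6 = -722/3 → (-115/6, -6243/5)
  seg 5: up by d5 = -722/15 → (-115/6, -19451/15)
  seg 6: down by d8 = 443/2 → (-115/6, -45547/30)
  seg 7: up by d3 = 17/2 → (-115/6, -22646/15)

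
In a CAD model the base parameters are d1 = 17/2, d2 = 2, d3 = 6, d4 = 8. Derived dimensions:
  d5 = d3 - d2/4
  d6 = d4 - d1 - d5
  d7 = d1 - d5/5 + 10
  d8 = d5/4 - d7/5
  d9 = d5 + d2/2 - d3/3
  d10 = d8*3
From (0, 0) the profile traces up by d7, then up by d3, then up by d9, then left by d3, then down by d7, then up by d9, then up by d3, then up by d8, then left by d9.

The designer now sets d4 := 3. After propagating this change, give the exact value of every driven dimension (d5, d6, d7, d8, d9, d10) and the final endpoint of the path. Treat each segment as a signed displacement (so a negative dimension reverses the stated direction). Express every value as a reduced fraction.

Apply edit: d4 := 3
  d5 = d3 - d2/4 = 11/2
  d6 = d4 - d1 - d5 = -11
  d7 = d1 - d5/5 + 10 = 87/5
  d8 = d5/4 - d7/5 = -421/200
  d9 = d5 + d2/2 - d3/3 = 9/2
  d10 = d8*3 = -1263/200
Walk from origin (0, 0):
  seg 1: up by d7 = 87/5 → (0, 87/5)
  seg 2: up by d3 = 6 → (0, 117/5)
  seg 3: up by d9 = 9/2 → (0, 279/10)
  seg 4: left by d3 = 6 → (-6, 279/10)
  seg 5: down by d7 = 87/5 → (-6, 21/2)
  seg 6: up by d9 = 9/2 → (-6, 15)
  seg 7: up by d3 = 6 → (-6, 21)
  seg 8: up by d8 = -421/200 → (-6, 3779/200)
  seg 9: left by d9 = 9/2 → (-21/2, 3779/200)

d5 = 11/2
d6 = -11
d7 = 87/5
d8 = -421/200
d9 = 9/2
d10 = -1263/200
endpoint = (-21/2, 3779/200)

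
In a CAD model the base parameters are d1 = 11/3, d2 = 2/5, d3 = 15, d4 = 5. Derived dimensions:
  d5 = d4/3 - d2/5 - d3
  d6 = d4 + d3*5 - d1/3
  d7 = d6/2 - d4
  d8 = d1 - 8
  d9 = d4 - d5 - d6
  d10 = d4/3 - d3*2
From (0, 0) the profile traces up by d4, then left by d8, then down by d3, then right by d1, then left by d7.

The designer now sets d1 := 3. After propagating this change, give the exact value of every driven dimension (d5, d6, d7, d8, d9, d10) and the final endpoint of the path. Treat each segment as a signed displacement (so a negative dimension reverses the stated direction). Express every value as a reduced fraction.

Apply edit: d1 := 3
  d5 = d4/3 - d2/5 - d3 = -1006/75
  d6 = d4 + d3*5 - d1/3 = 79
  d7 = d6/2 - d4 = 69/2
  d8 = d1 - 8 = -5
  d9 = d4 - d5 - d6 = -4544/75
  d10 = d4/3 - d3*2 = -85/3
Walk from origin (0, 0):
  seg 1: up by d4 = 5 → (0, 5)
  seg 2: left by d8 = -5 → (5, 5)
  seg 3: down by d3 = 15 → (5, -10)
  seg 4: right by d1 = 3 → (8, -10)
  seg 5: left by d7 = 69/2 → (-53/2, -10)

d5 = -1006/75
d6 = 79
d7 = 69/2
d8 = -5
d9 = -4544/75
d10 = -85/3
endpoint = (-53/2, -10)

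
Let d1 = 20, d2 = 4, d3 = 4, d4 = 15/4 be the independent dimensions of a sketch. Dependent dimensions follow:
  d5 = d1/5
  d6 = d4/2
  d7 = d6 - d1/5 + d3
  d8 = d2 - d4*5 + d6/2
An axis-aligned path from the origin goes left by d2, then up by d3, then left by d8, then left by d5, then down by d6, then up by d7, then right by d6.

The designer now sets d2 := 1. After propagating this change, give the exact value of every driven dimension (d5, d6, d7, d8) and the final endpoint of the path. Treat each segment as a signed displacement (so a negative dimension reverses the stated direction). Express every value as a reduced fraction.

Apply edit: d2 := 1
  d5 = d1/5 = 4
  d6 = d4/2 = 15/8
  d7 = d6 - d1/5 + d3 = 15/8
  d8 = d2 - d4*5 + d6/2 = -269/16
Walk from origin (0, 0):
  seg 1: left by d2 = 1 → (-1, 0)
  seg 2: up by d3 = 4 → (-1, 4)
  seg 3: left by d8 = -269/16 → (253/16, 4)
  seg 4: left by d5 = 4 → (189/16, 4)
  seg 5: down by d6 = 15/8 → (189/16, 17/8)
  seg 6: up by d7 = 15/8 → (189/16, 4)
  seg 7: right by d6 = 15/8 → (219/16, 4)

d5 = 4
d6 = 15/8
d7 = 15/8
d8 = -269/16
endpoint = (219/16, 4)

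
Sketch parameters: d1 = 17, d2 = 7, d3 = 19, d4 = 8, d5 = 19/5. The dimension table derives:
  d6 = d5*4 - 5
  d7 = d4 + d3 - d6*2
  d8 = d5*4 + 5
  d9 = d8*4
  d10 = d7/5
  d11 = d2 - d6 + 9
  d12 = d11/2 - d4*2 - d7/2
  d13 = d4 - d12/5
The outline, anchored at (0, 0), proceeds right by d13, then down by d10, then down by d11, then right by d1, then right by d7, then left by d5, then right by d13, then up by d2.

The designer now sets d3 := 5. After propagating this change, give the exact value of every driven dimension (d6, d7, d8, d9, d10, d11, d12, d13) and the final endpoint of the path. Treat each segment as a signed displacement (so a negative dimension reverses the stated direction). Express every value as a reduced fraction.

Apply edit: d3 := 5
  d6 = d5*4 - 5 = 51/5
  d7 = d4 + d3 - d6*2 = -37/5
  d8 = d5*4 + 5 = 101/5
  d9 = d8*4 = 404/5
  d10 = d7/5 = -37/25
  d11 = d2 - d6 + 9 = 29/5
  d12 = d11/2 - d4*2 - d7/2 = -47/5
  d13 = d4 - d12/5 = 247/25
Walk from origin (0, 0):
  seg 1: right by d13 = 247/25 → (247/25, 0)
  seg 2: down by d10 = -37/25 → (247/25, 37/25)
  seg 3: down by d11 = 29/5 → (247/25, -108/25)
  seg 4: right by d1 = 17 → (672/25, -108/25)
  seg 5: right by d7 = -37/5 → (487/25, -108/25)
  seg 6: left by d5 = 19/5 → (392/25, -108/25)
  seg 7: right by d13 = 247/25 → (639/25, -108/25)
  seg 8: up by d2 = 7 → (639/25, 67/25)

d6 = 51/5
d7 = -37/5
d8 = 101/5
d9 = 404/5
d10 = -37/25
d11 = 29/5
d12 = -47/5
d13 = 247/25
endpoint = (639/25, 67/25)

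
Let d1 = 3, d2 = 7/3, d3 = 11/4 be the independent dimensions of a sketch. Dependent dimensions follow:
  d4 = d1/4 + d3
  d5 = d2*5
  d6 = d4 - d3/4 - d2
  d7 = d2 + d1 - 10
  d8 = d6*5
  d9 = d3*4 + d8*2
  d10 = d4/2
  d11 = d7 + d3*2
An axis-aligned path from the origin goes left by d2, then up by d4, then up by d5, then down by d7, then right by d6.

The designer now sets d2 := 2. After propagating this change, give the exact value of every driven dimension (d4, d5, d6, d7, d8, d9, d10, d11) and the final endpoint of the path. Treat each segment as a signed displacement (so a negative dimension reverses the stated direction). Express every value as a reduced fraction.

Apply edit: d2 := 2
  d4 = d1/4 + d3 = 7/2
  d5 = d2*5 = 10
  d6 = d4 - d3/4 - d2 = 13/16
  d7 = d2 + d1 - 10 = -5
  d8 = d6*5 = 65/16
  d9 = d3*4 + d8*2 = 153/8
  d10 = d4/2 = 7/4
  d11 = d7 + d3*2 = 1/2
Walk from origin (0, 0):
  seg 1: left by d2 = 2 → (-2, 0)
  seg 2: up by d4 = 7/2 → (-2, 7/2)
  seg 3: up by d5 = 10 → (-2, 27/2)
  seg 4: down by d7 = -5 → (-2, 37/2)
  seg 5: right by d6 = 13/16 → (-19/16, 37/2)

d4 = 7/2
d5 = 10
d6 = 13/16
d7 = -5
d8 = 65/16
d9 = 153/8
d10 = 7/4
d11 = 1/2
endpoint = (-19/16, 37/2)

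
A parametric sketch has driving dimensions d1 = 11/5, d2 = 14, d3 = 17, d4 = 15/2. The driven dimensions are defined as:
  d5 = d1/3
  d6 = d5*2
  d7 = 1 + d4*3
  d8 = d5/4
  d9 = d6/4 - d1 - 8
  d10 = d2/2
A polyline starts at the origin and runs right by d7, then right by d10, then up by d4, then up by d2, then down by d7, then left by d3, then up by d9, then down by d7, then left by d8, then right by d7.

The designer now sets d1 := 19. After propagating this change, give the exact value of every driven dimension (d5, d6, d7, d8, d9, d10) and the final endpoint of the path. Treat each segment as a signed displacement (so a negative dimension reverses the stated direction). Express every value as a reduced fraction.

Apply edit: d1 := 19
  d5 = d1/3 = 19/3
  d6 = d5*2 = 38/3
  d7 = 1 + d4*3 = 47/2
  d8 = d5/4 = 19/12
  d9 = d6/4 - d1 - 8 = -143/6
  d10 = d2/2 = 7
Walk from origin (0, 0):
  seg 1: right by d7 = 47/2 → (47/2, 0)
  seg 2: right by d10 = 7 → (61/2, 0)
  seg 3: up by d4 = 15/2 → (61/2, 15/2)
  seg 4: up by d2 = 14 → (61/2, 43/2)
  seg 5: down by d7 = 47/2 → (61/2, -2)
  seg 6: left by d3 = 17 → (27/2, -2)
  seg 7: up by d9 = -143/6 → (27/2, -155/6)
  seg 8: down by d7 = 47/2 → (27/2, -148/3)
  seg 9: left by d8 = 19/12 → (143/12, -148/3)
  seg 10: right by d7 = 47/2 → (425/12, -148/3)

d5 = 19/3
d6 = 38/3
d7 = 47/2
d8 = 19/12
d9 = -143/6
d10 = 7
endpoint = (425/12, -148/3)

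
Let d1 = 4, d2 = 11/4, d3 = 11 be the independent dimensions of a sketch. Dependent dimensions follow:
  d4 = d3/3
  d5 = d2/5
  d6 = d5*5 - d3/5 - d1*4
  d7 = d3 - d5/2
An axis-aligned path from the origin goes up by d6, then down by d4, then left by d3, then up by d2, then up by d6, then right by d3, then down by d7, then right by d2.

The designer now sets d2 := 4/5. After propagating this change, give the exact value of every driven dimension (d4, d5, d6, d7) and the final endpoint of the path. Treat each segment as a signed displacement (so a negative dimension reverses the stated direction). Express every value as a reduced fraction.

d4 = 11/3
d5 = 4/25
d6 = -87/5
d7 = 273/25
endpoint = (4/5, -3644/75)

Apply edit: d2 := 4/5
  d4 = d3/3 = 11/3
  d5 = d2/5 = 4/25
  d6 = d5*5 - d3/5 - d1*4 = -87/5
  d7 = d3 - d5/2 = 273/25
Walk from origin (0, 0):
  seg 1: up by d6 = -87/5 → (0, -87/5)
  seg 2: down by d4 = 11/3 → (0, -316/15)
  seg 3: left by d3 = 11 → (-11, -316/15)
  seg 4: up by d2 = 4/5 → (-11, -304/15)
  seg 5: up by d6 = -87/5 → (-11, -113/3)
  seg 6: right by d3 = 11 → (0, -113/3)
  seg 7: down by d7 = 273/25 → (0, -3644/75)
  seg 8: right by d2 = 4/5 → (4/5, -3644/75)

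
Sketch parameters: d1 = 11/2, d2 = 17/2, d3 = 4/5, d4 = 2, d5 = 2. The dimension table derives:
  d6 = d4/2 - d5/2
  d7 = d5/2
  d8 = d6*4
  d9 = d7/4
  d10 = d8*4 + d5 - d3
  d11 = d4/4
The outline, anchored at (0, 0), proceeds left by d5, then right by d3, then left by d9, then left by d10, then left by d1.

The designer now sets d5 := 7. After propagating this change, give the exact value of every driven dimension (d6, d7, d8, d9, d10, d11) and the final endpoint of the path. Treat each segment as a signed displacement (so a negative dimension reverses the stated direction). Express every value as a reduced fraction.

d6 = -5/2
d7 = 7/2
d8 = -10
d9 = 7/8
d10 = -169/5
d11 = 1/2
endpoint = (849/40, 0)

Apply edit: d5 := 7
  d6 = d4/2 - d5/2 = -5/2
  d7 = d5/2 = 7/2
  d8 = d6*4 = -10
  d9 = d7/4 = 7/8
  d10 = d8*4 + d5 - d3 = -169/5
  d11 = d4/4 = 1/2
Walk from origin (0, 0):
  seg 1: left by d5 = 7 → (-7, 0)
  seg 2: right by d3 = 4/5 → (-31/5, 0)
  seg 3: left by d9 = 7/8 → (-283/40, 0)
  seg 4: left by d10 = -169/5 → (1069/40, 0)
  seg 5: left by d1 = 11/2 → (849/40, 0)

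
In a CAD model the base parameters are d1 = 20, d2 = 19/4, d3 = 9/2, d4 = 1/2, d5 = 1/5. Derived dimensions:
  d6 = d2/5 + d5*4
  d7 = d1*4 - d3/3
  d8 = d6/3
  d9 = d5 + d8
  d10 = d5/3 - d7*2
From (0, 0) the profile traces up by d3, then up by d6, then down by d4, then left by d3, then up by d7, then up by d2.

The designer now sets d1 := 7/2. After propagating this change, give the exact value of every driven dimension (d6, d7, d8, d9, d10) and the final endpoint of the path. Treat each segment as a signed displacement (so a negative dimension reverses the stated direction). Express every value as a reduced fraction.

Apply edit: d1 := 7/2
  d6 = d2/5 + d5*4 = 7/4
  d7 = d1*4 - d3/3 = 25/2
  d8 = d6/3 = 7/12
  d9 = d5 + d8 = 47/60
  d10 = d5/3 - d7*2 = -374/15
Walk from origin (0, 0):
  seg 1: up by d3 = 9/2 → (0, 9/2)
  seg 2: up by d6 = 7/4 → (0, 25/4)
  seg 3: down by d4 = 1/2 → (0, 23/4)
  seg 4: left by d3 = 9/2 → (-9/2, 23/4)
  seg 5: up by d7 = 25/2 → (-9/2, 73/4)
  seg 6: up by d2 = 19/4 → (-9/2, 23)

d6 = 7/4
d7 = 25/2
d8 = 7/12
d9 = 47/60
d10 = -374/15
endpoint = (-9/2, 23)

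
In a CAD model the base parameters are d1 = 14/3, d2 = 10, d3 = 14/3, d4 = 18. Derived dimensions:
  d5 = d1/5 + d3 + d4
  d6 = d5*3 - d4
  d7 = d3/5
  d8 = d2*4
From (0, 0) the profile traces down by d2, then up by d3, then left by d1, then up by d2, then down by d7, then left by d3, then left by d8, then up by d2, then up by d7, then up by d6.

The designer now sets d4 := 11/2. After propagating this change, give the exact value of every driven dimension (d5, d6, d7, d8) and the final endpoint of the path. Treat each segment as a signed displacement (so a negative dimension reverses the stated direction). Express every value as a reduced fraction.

d5 = 111/10
d6 = 139/5
d7 = 14/15
d8 = 40
endpoint = (-148/3, 637/15)

Apply edit: d4 := 11/2
  d5 = d1/5 + d3 + d4 = 111/10
  d6 = d5*3 - d4 = 139/5
  d7 = d3/5 = 14/15
  d8 = d2*4 = 40
Walk from origin (0, 0):
  seg 1: down by d2 = 10 → (0, -10)
  seg 2: up by d3 = 14/3 → (0, -16/3)
  seg 3: left by d1 = 14/3 → (-14/3, -16/3)
  seg 4: up by d2 = 10 → (-14/3, 14/3)
  seg 5: down by d7 = 14/15 → (-14/3, 56/15)
  seg 6: left by d3 = 14/3 → (-28/3, 56/15)
  seg 7: left by d8 = 40 → (-148/3, 56/15)
  seg 8: up by d2 = 10 → (-148/3, 206/15)
  seg 9: up by d7 = 14/15 → (-148/3, 44/3)
  seg 10: up by d6 = 139/5 → (-148/3, 637/15)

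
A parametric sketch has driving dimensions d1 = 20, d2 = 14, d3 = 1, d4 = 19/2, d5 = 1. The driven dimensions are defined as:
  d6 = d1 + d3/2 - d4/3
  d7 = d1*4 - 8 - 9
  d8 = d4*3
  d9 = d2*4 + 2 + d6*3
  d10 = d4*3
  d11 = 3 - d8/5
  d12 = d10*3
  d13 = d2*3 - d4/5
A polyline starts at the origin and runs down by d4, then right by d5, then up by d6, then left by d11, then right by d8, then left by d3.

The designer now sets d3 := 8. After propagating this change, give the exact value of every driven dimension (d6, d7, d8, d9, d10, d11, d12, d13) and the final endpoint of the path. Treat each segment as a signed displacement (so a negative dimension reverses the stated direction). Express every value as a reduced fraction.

d6 = 125/6
d7 = 63
d8 = 57/2
d9 = 241/2
d10 = 57/2
d11 = -27/10
d12 = 171/2
d13 = 401/10
endpoint = (121/5, 34/3)

Apply edit: d3 := 8
  d6 = d1 + d3/2 - d4/3 = 125/6
  d7 = d1*4 - 8 - 9 = 63
  d8 = d4*3 = 57/2
  d9 = d2*4 + 2 + d6*3 = 241/2
  d10 = d4*3 = 57/2
  d11 = 3 - d8/5 = -27/10
  d12 = d10*3 = 171/2
  d13 = d2*3 - d4/5 = 401/10
Walk from origin (0, 0):
  seg 1: down by d4 = 19/2 → (0, -19/2)
  seg 2: right by d5 = 1 → (1, -19/2)
  seg 3: up by d6 = 125/6 → (1, 34/3)
  seg 4: left by d11 = -27/10 → (37/10, 34/3)
  seg 5: right by d8 = 57/2 → (161/5, 34/3)
  seg 6: left by d3 = 8 → (121/5, 34/3)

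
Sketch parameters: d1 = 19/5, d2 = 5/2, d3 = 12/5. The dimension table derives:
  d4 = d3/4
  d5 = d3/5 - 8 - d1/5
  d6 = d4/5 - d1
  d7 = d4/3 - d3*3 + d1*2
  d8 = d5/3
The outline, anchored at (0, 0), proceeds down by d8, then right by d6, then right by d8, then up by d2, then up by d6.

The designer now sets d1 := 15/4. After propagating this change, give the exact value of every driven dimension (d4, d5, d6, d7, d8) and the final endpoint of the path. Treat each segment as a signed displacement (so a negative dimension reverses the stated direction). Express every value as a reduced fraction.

Apply edit: d1 := 15/4
  d4 = d3/4 = 3/5
  d5 = d3/5 - 8 - d1/5 = -827/100
  d6 = d4/5 - d1 = -363/100
  d7 = d4/3 - d3*3 + d1*2 = 1/2
  d8 = d5/3 = -827/300
Walk from origin (0, 0):
  seg 1: down by d8 = -827/300 → (0, 827/300)
  seg 2: right by d6 = -363/100 → (-363/100, 827/300)
  seg 3: right by d8 = -827/300 → (-479/75, 827/300)
  seg 4: up by d2 = 5/2 → (-479/75, 1577/300)
  seg 5: up by d6 = -363/100 → (-479/75, 122/75)

d4 = 3/5
d5 = -827/100
d6 = -363/100
d7 = 1/2
d8 = -827/300
endpoint = (-479/75, 122/75)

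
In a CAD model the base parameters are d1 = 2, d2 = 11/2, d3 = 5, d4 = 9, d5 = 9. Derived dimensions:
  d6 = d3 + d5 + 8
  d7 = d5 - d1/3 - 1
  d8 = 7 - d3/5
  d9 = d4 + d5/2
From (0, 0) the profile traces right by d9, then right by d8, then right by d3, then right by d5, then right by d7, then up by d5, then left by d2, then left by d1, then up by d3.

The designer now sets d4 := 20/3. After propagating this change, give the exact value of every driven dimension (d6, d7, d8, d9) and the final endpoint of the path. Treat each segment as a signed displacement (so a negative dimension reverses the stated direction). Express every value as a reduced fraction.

Apply edit: d4 := 20/3
  d6 = d3 + d5 + 8 = 22
  d7 = d5 - d1/3 - 1 = 22/3
  d8 = 7 - d3/5 = 6
  d9 = d4 + d5/2 = 67/6
Walk from origin (0, 0):
  seg 1: right by d9 = 67/6 → (67/6, 0)
  seg 2: right by d8 = 6 → (103/6, 0)
  seg 3: right by d3 = 5 → (133/6, 0)
  seg 4: right by d5 = 9 → (187/6, 0)
  seg 5: right by d7 = 22/3 → (77/2, 0)
  seg 6: up by d5 = 9 → (77/2, 9)
  seg 7: left by d2 = 11/2 → (33, 9)
  seg 8: left by d1 = 2 → (31, 9)
  seg 9: up by d3 = 5 → (31, 14)

d6 = 22
d7 = 22/3
d8 = 6
d9 = 67/6
endpoint = (31, 14)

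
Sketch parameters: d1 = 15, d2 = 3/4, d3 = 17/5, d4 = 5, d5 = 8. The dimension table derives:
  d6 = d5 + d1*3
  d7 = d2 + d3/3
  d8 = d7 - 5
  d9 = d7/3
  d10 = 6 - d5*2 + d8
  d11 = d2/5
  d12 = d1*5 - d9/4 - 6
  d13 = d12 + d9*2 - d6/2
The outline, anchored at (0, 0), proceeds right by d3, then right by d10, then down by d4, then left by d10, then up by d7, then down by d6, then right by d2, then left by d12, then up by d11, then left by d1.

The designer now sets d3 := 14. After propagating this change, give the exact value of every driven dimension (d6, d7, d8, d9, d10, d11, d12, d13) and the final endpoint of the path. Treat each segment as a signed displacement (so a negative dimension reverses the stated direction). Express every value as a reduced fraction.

d6 = 53
d7 = 65/12
d8 = 5/12
d9 = 65/36
d10 = -115/12
d11 = 3/20
d12 = 9871/144
d13 = 6575/144
endpoint = (-9907/144, -1573/30)

Apply edit: d3 := 14
  d6 = d5 + d1*3 = 53
  d7 = d2 + d3/3 = 65/12
  d8 = d7 - 5 = 5/12
  d9 = d7/3 = 65/36
  d10 = 6 - d5*2 + d8 = -115/12
  d11 = d2/5 = 3/20
  d12 = d1*5 - d9/4 - 6 = 9871/144
  d13 = d12 + d9*2 - d6/2 = 6575/144
Walk from origin (0, 0):
  seg 1: right by d3 = 14 → (14, 0)
  seg 2: right by d10 = -115/12 → (53/12, 0)
  seg 3: down by d4 = 5 → (53/12, -5)
  seg 4: left by d10 = -115/12 → (14, -5)
  seg 5: up by d7 = 65/12 → (14, 5/12)
  seg 6: down by d6 = 53 → (14, -631/12)
  seg 7: right by d2 = 3/4 → (59/4, -631/12)
  seg 8: left by d12 = 9871/144 → (-7747/144, -631/12)
  seg 9: up by d11 = 3/20 → (-7747/144, -1573/30)
  seg 10: left by d1 = 15 → (-9907/144, -1573/30)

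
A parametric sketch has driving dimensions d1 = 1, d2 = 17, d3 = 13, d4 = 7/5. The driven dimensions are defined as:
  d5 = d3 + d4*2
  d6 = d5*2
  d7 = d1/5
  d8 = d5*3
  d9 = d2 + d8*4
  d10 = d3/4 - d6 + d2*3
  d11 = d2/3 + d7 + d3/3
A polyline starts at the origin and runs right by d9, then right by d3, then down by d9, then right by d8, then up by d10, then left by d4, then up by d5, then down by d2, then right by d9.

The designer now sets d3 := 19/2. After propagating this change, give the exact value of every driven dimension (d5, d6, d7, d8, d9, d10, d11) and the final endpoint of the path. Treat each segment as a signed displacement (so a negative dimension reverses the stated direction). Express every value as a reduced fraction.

d5 = 123/10
d6 = 123/5
d7 = 1/5
d8 = 369/10
d9 = 823/5
d10 = 1151/40
d11 = 271/30
endpoint = (1871/5, -5621/40)

Apply edit: d3 := 19/2
  d5 = d3 + d4*2 = 123/10
  d6 = d5*2 = 123/5
  d7 = d1/5 = 1/5
  d8 = d5*3 = 369/10
  d9 = d2 + d8*4 = 823/5
  d10 = d3/4 - d6 + d2*3 = 1151/40
  d11 = d2/3 + d7 + d3/3 = 271/30
Walk from origin (0, 0):
  seg 1: right by d9 = 823/5 → (823/5, 0)
  seg 2: right by d3 = 19/2 → (1741/10, 0)
  seg 3: down by d9 = 823/5 → (1741/10, -823/5)
  seg 4: right by d8 = 369/10 → (211, -823/5)
  seg 5: up by d10 = 1151/40 → (211, -5433/40)
  seg 6: left by d4 = 7/5 → (1048/5, -5433/40)
  seg 7: up by d5 = 123/10 → (1048/5, -4941/40)
  seg 8: down by d2 = 17 → (1048/5, -5621/40)
  seg 9: right by d9 = 823/5 → (1871/5, -5621/40)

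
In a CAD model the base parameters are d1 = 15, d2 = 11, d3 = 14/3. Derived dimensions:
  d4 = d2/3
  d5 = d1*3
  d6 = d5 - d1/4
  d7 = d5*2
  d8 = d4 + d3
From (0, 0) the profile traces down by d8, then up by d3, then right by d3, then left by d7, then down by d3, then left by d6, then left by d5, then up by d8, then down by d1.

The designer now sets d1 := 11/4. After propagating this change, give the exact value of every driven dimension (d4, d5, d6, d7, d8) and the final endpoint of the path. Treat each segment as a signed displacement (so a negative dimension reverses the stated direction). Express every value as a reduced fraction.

d4 = 11/3
d5 = 33/4
d6 = 121/16
d7 = 33/2
d8 = 25/3
endpoint = (-1327/48, -11/4)

Apply edit: d1 := 11/4
  d4 = d2/3 = 11/3
  d5 = d1*3 = 33/4
  d6 = d5 - d1/4 = 121/16
  d7 = d5*2 = 33/2
  d8 = d4 + d3 = 25/3
Walk from origin (0, 0):
  seg 1: down by d8 = 25/3 → (0, -25/3)
  seg 2: up by d3 = 14/3 → (0, -11/3)
  seg 3: right by d3 = 14/3 → (14/3, -11/3)
  seg 4: left by d7 = 33/2 → (-71/6, -11/3)
  seg 5: down by d3 = 14/3 → (-71/6, -25/3)
  seg 6: left by d6 = 121/16 → (-931/48, -25/3)
  seg 7: left by d5 = 33/4 → (-1327/48, -25/3)
  seg 8: up by d8 = 25/3 → (-1327/48, 0)
  seg 9: down by d1 = 11/4 → (-1327/48, -11/4)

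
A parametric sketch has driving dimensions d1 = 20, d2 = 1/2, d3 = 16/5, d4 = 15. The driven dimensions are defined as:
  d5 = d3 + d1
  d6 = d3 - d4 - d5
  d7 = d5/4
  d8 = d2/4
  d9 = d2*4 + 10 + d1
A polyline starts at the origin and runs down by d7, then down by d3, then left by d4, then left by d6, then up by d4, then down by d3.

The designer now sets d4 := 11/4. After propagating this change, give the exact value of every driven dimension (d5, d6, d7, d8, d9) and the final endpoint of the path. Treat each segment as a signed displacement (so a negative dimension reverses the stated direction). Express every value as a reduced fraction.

Apply edit: d4 := 11/4
  d5 = d3 + d1 = 116/5
  d6 = d3 - d4 - d5 = -91/4
  d7 = d5/4 = 29/5
  d8 = d2/4 = 1/8
  d9 = d2*4 + 10 + d1 = 32
Walk from origin (0, 0):
  seg 1: down by d7 = 29/5 → (0, -29/5)
  seg 2: down by d3 = 16/5 → (0, -9)
  seg 3: left by d4 = 11/4 → (-11/4, -9)
  seg 4: left by d6 = -91/4 → (20, -9)
  seg 5: up by d4 = 11/4 → (20, -25/4)
  seg 6: down by d3 = 16/5 → (20, -189/20)

d5 = 116/5
d6 = -91/4
d7 = 29/5
d8 = 1/8
d9 = 32
endpoint = (20, -189/20)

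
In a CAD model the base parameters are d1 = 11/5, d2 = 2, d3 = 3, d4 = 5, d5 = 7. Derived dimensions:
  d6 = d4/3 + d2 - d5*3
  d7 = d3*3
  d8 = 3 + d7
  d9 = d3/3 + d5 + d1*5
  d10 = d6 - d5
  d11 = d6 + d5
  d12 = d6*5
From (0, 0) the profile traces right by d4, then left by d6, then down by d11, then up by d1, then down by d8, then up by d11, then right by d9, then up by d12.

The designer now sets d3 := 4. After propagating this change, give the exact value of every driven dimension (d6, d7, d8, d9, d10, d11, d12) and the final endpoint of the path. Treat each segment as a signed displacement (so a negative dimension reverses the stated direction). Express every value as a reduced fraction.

d6 = -52/3
d7 = 12
d8 = 15
d9 = 58/3
d10 = -73/3
d11 = -31/3
d12 = -260/3
endpoint = (125/3, -1492/15)

Apply edit: d3 := 4
  d6 = d4/3 + d2 - d5*3 = -52/3
  d7 = d3*3 = 12
  d8 = 3 + d7 = 15
  d9 = d3/3 + d5 + d1*5 = 58/3
  d10 = d6 - d5 = -73/3
  d11 = d6 + d5 = -31/3
  d12 = d6*5 = -260/3
Walk from origin (0, 0):
  seg 1: right by d4 = 5 → (5, 0)
  seg 2: left by d6 = -52/3 → (67/3, 0)
  seg 3: down by d11 = -31/3 → (67/3, 31/3)
  seg 4: up by d1 = 11/5 → (67/3, 188/15)
  seg 5: down by d8 = 15 → (67/3, -37/15)
  seg 6: up by d11 = -31/3 → (67/3, -64/5)
  seg 7: right by d9 = 58/3 → (125/3, -64/5)
  seg 8: up by d12 = -260/3 → (125/3, -1492/15)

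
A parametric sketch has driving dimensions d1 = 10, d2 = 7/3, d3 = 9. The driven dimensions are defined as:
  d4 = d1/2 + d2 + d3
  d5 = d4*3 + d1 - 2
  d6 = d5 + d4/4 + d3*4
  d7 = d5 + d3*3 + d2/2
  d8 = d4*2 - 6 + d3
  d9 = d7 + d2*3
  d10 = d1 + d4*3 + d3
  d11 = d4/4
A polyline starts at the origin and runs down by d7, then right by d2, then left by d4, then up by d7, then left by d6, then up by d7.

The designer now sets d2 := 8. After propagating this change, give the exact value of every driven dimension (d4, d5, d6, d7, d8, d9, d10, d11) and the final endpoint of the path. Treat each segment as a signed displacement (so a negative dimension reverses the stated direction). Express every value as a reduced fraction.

Apply edit: d2 := 8
  d4 = d1/2 + d2 + d3 = 22
  d5 = d4*3 + d1 - 2 = 74
  d6 = d5 + d4/4 + d3*4 = 231/2
  d7 = d5 + d3*3 + d2/2 = 105
  d8 = d4*2 - 6 + d3 = 47
  d9 = d7 + d2*3 = 129
  d10 = d1 + d4*3 + d3 = 85
  d11 = d4/4 = 11/2
Walk from origin (0, 0):
  seg 1: down by d7 = 105 → (0, -105)
  seg 2: right by d2 = 8 → (8, -105)
  seg 3: left by d4 = 22 → (-14, -105)
  seg 4: up by d7 = 105 → (-14, 0)
  seg 5: left by d6 = 231/2 → (-259/2, 0)
  seg 6: up by d7 = 105 → (-259/2, 105)

d4 = 22
d5 = 74
d6 = 231/2
d7 = 105
d8 = 47
d9 = 129
d10 = 85
d11 = 11/2
endpoint = (-259/2, 105)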